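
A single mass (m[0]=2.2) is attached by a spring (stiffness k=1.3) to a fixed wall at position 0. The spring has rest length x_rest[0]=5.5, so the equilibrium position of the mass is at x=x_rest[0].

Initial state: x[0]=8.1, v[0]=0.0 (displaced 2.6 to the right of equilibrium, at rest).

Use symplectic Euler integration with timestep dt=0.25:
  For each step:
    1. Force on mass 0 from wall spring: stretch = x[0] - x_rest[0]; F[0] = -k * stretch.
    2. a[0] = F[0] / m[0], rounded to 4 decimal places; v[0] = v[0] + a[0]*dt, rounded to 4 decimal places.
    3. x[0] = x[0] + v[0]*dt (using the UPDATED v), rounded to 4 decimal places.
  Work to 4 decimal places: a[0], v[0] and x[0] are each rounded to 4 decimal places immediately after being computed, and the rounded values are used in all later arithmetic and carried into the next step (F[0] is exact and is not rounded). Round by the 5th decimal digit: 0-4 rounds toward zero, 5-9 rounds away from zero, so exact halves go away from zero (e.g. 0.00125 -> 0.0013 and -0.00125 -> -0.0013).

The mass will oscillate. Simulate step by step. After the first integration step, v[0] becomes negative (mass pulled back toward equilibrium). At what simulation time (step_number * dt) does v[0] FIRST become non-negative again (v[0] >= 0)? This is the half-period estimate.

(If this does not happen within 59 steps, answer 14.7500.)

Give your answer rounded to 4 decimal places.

Answer: 4.2500

Derivation:
Step 0: x=[8.1000] v=[0.0000]
Step 1: x=[8.0040] v=[-0.3841]
Step 2: x=[7.8155] v=[-0.7540]
Step 3: x=[7.5415] v=[-1.0961]
Step 4: x=[7.1921] v=[-1.3977]
Step 5: x=[6.7802] v=[-1.6477]
Step 6: x=[6.3210] v=[-1.8368]
Step 7: x=[5.8315] v=[-1.9581]
Step 8: x=[5.3297] v=[-2.0071]
Step 9: x=[4.8342] v=[-1.9820]
Step 10: x=[4.3633] v=[-1.8837]
Step 11: x=[3.9344] v=[-1.7158]
Step 12: x=[3.5633] v=[-1.4845]
Step 13: x=[3.2637] v=[-1.1984]
Step 14: x=[3.0467] v=[-0.8680]
Step 15: x=[2.9203] v=[-0.5056]
Step 16: x=[2.8892] v=[-0.1245]
Step 17: x=[2.9545] v=[0.2612]
First v>=0 after going negative at step 17, time=4.2500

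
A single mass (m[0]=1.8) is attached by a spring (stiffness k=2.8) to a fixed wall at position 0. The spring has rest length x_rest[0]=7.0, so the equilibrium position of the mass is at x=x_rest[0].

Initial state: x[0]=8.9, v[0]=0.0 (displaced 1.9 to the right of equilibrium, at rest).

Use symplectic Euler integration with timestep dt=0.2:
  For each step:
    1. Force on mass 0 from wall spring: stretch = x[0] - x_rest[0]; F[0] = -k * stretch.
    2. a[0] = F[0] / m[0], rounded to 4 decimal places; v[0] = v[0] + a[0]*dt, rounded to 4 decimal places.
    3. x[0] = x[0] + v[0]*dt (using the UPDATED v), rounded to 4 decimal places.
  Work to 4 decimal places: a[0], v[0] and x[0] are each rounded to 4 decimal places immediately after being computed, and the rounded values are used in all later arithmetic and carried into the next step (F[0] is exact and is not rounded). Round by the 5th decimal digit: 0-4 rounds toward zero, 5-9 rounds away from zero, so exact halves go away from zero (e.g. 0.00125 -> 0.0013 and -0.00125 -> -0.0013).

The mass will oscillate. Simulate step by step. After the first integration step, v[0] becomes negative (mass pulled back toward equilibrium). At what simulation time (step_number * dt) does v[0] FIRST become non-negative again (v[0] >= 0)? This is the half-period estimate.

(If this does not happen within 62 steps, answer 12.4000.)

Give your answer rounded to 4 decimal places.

Answer: 2.6000

Derivation:
Step 0: x=[8.9000] v=[0.0000]
Step 1: x=[8.7818] v=[-0.5911]
Step 2: x=[8.5527] v=[-1.1454]
Step 3: x=[8.2270] v=[-1.6285]
Step 4: x=[7.8250] v=[-2.0102]
Step 5: x=[7.3716] v=[-2.2669]
Step 6: x=[6.8951] v=[-2.3825]
Step 7: x=[6.4251] v=[-2.3499]
Step 8: x=[5.9909] v=[-2.1710]
Step 9: x=[5.6195] v=[-1.8571]
Step 10: x=[5.3340] v=[-1.4276]
Step 11: x=[5.1521] v=[-0.9093]
Step 12: x=[5.0852] v=[-0.3344]
Step 13: x=[5.1375] v=[0.2613]
First v>=0 after going negative at step 13, time=2.6000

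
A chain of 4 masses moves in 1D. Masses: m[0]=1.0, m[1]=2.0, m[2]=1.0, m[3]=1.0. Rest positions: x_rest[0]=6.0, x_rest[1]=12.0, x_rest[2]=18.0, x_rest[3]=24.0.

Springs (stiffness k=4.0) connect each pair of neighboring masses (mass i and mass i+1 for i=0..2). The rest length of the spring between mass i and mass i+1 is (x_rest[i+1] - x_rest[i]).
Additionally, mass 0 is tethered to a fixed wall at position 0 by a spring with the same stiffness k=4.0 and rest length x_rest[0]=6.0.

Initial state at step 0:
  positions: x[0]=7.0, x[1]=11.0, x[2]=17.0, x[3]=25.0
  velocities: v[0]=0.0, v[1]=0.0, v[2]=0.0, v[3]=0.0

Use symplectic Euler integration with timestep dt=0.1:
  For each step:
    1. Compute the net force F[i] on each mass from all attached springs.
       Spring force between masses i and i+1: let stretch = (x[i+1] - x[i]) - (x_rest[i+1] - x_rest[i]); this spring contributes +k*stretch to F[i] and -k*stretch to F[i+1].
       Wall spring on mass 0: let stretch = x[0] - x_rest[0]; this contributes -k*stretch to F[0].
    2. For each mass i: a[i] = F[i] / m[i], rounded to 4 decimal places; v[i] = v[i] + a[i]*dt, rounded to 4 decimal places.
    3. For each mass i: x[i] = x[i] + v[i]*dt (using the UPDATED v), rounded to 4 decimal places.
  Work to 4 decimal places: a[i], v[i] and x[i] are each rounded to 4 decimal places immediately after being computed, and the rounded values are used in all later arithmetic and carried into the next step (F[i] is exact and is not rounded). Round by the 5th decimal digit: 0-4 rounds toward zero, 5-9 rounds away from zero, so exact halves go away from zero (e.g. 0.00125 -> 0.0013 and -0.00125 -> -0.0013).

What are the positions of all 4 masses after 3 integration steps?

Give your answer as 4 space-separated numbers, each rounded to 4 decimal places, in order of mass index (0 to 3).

Answer: 6.3350 11.2282 17.4408 24.5514

Derivation:
Step 0: x=[7.0000 11.0000 17.0000 25.0000] v=[0.0000 0.0000 0.0000 0.0000]
Step 1: x=[6.8800 11.0400 17.0800 24.9200] v=[-1.2000 0.4000 0.8000 -0.8000]
Step 2: x=[6.6512 11.1176 17.2320 24.7664] v=[-2.2880 0.7760 1.5200 -1.5360]
Step 3: x=[6.3350 11.2282 17.4408 24.5514] v=[-3.1619 1.1056 2.0880 -2.1498]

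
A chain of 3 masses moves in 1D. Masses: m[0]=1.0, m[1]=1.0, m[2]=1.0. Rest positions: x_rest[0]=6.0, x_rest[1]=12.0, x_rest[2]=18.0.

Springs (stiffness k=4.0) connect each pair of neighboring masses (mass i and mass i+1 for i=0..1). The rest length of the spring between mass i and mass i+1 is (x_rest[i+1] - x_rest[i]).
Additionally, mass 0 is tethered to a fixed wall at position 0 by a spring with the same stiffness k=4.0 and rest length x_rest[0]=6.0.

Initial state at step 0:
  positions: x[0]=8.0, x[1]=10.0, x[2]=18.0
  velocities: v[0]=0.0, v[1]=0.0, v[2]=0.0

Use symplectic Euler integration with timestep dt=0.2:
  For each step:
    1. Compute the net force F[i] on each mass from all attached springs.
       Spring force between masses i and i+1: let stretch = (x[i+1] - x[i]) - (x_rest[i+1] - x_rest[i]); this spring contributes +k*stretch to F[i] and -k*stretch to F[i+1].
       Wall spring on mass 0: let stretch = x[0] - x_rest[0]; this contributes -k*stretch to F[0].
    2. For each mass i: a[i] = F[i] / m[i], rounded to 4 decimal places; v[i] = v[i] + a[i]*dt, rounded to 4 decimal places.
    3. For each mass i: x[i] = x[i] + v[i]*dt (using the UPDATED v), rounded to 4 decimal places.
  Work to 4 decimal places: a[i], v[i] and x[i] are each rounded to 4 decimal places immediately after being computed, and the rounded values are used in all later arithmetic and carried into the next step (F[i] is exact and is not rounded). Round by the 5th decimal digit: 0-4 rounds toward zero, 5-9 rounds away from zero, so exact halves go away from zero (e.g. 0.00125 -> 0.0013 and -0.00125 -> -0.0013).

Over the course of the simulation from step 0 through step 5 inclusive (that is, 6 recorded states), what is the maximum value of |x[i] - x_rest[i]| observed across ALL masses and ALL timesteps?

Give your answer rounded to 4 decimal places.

Answer: 2.1770

Derivation:
Step 0: x=[8.0000 10.0000 18.0000] v=[0.0000 0.0000 0.0000]
Step 1: x=[7.0400 10.9600 17.6800] v=[-4.8000 4.8000 -1.6000]
Step 2: x=[5.5808 12.3680 17.2448] v=[-7.2960 7.0400 -2.1760]
Step 3: x=[4.3146 13.4703 16.9893] v=[-6.3309 5.5117 -1.2774]
Step 4: x=[3.8230 13.6708 17.1308] v=[-2.4580 1.0023 0.7074]
Step 5: x=[4.2954 12.8492 17.6787] v=[2.3618 -4.1079 2.7394]
Max displacement = 2.1770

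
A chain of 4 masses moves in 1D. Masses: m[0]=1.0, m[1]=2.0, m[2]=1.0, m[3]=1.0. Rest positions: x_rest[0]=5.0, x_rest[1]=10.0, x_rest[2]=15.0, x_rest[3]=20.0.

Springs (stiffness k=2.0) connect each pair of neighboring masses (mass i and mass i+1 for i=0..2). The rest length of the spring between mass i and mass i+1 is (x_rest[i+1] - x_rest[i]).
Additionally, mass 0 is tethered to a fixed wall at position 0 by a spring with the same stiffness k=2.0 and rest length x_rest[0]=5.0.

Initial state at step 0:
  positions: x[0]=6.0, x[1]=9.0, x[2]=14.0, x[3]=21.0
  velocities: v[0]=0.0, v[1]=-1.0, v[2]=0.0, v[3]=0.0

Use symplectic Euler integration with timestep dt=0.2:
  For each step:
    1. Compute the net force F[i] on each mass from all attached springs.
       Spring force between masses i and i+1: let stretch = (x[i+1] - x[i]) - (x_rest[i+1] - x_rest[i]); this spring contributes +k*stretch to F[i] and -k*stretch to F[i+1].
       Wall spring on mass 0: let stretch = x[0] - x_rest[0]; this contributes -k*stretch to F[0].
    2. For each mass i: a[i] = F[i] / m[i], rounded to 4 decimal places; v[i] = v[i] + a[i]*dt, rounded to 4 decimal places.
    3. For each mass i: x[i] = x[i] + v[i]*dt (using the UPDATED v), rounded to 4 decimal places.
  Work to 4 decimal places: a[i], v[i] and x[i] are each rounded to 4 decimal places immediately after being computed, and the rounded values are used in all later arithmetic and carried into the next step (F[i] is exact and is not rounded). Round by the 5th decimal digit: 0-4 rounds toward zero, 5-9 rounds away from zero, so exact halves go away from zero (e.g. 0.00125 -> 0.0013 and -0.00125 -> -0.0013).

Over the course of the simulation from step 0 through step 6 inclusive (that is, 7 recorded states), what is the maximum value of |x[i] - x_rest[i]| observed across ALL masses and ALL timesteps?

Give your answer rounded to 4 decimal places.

Step 0: x=[6.0000 9.0000 14.0000 21.0000] v=[0.0000 -1.0000 0.0000 0.0000]
Step 1: x=[5.7600 8.8800 14.1600 20.8400] v=[-1.2000 -0.6000 0.8000 -0.8000]
Step 2: x=[5.3088 8.8464 14.4320 20.5456] v=[-2.2560 -0.1680 1.3600 -1.4720]
Step 3: x=[4.7159 8.8947 14.7462 20.1621] v=[-2.9645 0.2416 1.5712 -1.9174]
Step 4: x=[4.0800 9.0099 15.0256 19.7453] v=[-3.1793 0.5761 1.3970 -2.0838]
Step 5: x=[3.5121 9.1686 15.2013 19.3510] v=[-2.8393 0.7933 0.8786 -1.9717]
Step 6: x=[3.1158 9.3423 15.2264 19.0247] v=[-1.9815 0.8685 0.1254 -1.6316]
Max displacement = 1.8842

Answer: 1.8842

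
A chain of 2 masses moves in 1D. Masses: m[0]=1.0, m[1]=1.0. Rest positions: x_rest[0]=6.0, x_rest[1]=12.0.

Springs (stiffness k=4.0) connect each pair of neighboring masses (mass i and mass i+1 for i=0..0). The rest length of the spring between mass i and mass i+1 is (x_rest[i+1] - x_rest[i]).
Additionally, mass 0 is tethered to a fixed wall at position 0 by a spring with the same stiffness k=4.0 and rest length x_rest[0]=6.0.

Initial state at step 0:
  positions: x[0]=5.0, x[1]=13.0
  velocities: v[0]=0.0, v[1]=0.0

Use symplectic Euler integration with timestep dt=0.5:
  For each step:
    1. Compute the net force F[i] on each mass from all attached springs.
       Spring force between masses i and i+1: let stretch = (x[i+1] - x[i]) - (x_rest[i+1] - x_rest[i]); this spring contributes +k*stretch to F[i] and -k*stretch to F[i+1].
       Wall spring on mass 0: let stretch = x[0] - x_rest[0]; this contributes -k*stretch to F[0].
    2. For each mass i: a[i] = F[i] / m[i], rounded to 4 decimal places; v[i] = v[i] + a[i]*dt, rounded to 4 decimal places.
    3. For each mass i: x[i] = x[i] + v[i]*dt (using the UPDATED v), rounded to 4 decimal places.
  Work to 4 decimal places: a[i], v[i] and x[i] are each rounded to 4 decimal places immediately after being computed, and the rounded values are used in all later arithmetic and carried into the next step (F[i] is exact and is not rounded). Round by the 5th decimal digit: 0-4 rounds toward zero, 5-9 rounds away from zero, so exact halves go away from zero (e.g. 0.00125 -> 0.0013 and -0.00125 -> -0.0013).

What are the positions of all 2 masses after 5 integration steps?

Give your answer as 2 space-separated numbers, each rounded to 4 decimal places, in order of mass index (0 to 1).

Step 0: x=[5.0000 13.0000] v=[0.0000 0.0000]
Step 1: x=[8.0000 11.0000] v=[6.0000 -4.0000]
Step 2: x=[6.0000 12.0000] v=[-4.0000 2.0000]
Step 3: x=[4.0000 13.0000] v=[-4.0000 2.0000]
Step 4: x=[7.0000 11.0000] v=[6.0000 -4.0000]
Step 5: x=[7.0000 11.0000] v=[0.0000 0.0000]

Answer: 7.0000 11.0000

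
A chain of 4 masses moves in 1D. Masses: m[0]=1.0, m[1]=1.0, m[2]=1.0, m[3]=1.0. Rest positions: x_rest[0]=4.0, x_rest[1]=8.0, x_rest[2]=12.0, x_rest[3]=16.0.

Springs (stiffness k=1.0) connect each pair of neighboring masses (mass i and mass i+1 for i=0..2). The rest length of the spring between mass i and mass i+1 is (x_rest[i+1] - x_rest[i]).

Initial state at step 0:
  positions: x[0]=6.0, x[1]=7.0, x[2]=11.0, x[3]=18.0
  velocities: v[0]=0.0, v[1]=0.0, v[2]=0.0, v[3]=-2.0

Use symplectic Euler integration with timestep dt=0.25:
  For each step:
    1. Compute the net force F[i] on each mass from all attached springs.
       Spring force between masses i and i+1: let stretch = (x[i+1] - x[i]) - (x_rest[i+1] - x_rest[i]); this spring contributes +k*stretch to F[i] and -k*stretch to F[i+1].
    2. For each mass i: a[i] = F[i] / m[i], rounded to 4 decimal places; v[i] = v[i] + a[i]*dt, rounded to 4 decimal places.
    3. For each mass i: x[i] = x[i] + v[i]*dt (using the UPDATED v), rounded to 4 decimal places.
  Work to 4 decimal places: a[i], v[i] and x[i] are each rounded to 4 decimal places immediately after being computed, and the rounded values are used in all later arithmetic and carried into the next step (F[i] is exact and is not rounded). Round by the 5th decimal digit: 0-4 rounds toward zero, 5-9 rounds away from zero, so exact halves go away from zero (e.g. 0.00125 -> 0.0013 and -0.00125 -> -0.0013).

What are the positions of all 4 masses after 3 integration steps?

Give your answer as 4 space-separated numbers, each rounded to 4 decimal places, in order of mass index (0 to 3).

Answer: 4.9892 8.0088 11.8916 15.6104

Derivation:
Step 0: x=[6.0000 7.0000 11.0000 18.0000] v=[0.0000 0.0000 0.0000 -2.0000]
Step 1: x=[5.8125 7.1875 11.1875 17.3125] v=[-0.7500 0.7500 0.7500 -2.7500]
Step 2: x=[5.4609 7.5391 11.5078 16.4922] v=[-1.4063 1.4063 1.2813 -3.2813]
Step 3: x=[4.9892 8.0088 11.8916 15.6104] v=[-1.8868 1.8789 1.5352 -3.5274]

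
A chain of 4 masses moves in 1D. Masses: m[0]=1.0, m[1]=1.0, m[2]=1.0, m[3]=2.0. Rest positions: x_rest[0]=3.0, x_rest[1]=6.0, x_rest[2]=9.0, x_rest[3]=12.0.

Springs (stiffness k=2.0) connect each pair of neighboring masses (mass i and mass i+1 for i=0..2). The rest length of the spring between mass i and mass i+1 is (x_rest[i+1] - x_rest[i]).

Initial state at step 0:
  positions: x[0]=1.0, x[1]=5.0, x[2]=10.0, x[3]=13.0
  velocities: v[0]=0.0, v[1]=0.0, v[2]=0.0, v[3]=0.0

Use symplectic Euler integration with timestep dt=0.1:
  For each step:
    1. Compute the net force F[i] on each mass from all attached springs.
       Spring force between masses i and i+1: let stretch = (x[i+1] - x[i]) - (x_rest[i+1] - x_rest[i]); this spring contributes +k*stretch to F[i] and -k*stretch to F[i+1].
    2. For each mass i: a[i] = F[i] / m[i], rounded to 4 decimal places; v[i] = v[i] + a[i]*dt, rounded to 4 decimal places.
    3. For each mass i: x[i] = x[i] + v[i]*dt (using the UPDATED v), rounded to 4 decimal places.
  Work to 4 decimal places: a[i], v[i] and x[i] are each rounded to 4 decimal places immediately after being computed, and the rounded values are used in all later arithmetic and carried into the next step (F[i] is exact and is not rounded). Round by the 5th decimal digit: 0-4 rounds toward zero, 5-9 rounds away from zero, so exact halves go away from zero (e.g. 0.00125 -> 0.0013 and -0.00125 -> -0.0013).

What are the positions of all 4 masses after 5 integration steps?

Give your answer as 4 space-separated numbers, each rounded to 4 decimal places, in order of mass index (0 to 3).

Step 0: x=[1.0000 5.0000 10.0000 13.0000] v=[0.0000 0.0000 0.0000 0.0000]
Step 1: x=[1.0200 5.0200 9.9600 13.0000] v=[0.2000 0.2000 -0.4000 0.0000]
Step 2: x=[1.0600 5.0588 9.8820 12.9996] v=[0.4000 0.3880 -0.7800 -0.0040]
Step 3: x=[1.1200 5.1141 9.7699 12.9980] v=[0.5998 0.5529 -1.1211 -0.0158]
Step 4: x=[1.1999 5.1826 9.6292 12.9941] v=[0.7986 0.6852 -1.4066 -0.0386]
Step 5: x=[1.2994 5.2604 9.4669 12.9866] v=[0.9951 0.7780 -1.6229 -0.0751]

Answer: 1.2994 5.2604 9.4669 12.9866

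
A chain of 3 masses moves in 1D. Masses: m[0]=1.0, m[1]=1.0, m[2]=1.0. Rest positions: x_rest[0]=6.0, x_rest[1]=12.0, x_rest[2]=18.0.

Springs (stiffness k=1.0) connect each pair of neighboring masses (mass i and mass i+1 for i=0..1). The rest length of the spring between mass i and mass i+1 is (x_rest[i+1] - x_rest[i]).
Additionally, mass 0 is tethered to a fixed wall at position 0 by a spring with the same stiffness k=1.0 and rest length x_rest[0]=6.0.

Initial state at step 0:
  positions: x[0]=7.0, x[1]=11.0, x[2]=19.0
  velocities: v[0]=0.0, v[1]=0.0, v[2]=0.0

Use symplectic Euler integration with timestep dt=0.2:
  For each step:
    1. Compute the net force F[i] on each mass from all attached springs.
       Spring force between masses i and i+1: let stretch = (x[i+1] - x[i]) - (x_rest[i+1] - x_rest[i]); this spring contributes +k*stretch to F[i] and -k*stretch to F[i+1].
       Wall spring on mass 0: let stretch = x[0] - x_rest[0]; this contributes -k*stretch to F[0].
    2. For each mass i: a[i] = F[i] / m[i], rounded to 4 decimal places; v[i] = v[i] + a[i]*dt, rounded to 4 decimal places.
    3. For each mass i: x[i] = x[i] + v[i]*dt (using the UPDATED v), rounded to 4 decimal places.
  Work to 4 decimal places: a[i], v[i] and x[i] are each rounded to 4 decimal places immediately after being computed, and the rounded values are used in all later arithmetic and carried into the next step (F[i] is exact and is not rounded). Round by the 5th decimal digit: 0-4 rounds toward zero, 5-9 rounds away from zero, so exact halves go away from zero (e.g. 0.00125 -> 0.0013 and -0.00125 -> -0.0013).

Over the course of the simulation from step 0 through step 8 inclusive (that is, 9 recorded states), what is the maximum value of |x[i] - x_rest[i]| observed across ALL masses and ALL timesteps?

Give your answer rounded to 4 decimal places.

Answer: 1.4739

Derivation:
Step 0: x=[7.0000 11.0000 19.0000] v=[0.0000 0.0000 0.0000]
Step 1: x=[6.8800 11.1600 18.9200] v=[-0.6000 0.8000 -0.4000]
Step 2: x=[6.6560 11.4592 18.7696] v=[-1.1200 1.4960 -0.7520]
Step 3: x=[6.3579 11.8587 18.5668] v=[-1.4906 1.9974 -1.0141]
Step 4: x=[6.0255 12.3065 18.3357] v=[-1.6620 2.2389 -1.1557]
Step 5: x=[5.7033 12.7442 18.1034] v=[-1.6109 2.1885 -1.1615]
Step 6: x=[5.4346 13.1146 17.8967] v=[-1.3434 1.8522 -1.0333]
Step 7: x=[5.2557 13.3691 17.7388] v=[-0.8943 1.2726 -0.7897]
Step 8: x=[5.1911 13.4739 17.6461] v=[-0.3228 0.5239 -0.4636]
Max displacement = 1.4739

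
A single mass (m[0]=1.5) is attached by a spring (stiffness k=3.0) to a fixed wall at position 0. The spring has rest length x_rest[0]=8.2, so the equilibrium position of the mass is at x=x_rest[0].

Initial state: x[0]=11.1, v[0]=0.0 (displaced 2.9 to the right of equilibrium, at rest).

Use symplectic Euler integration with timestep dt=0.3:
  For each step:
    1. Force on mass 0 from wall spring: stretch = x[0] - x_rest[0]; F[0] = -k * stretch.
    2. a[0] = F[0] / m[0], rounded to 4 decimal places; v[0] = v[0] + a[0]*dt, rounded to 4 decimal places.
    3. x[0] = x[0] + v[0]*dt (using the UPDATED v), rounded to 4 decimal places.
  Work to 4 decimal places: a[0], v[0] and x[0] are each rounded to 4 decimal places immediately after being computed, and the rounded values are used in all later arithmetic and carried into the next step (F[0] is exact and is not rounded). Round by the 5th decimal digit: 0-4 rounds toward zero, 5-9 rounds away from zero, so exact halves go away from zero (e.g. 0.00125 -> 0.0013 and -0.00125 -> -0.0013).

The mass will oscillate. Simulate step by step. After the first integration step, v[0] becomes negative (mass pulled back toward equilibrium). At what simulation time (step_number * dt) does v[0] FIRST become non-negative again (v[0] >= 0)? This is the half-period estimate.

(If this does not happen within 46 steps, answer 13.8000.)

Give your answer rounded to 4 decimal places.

Step 0: x=[11.1000] v=[0.0000]
Step 1: x=[10.5780] v=[-1.7400]
Step 2: x=[9.6280] v=[-3.1668]
Step 3: x=[8.4209] v=[-4.0236]
Step 4: x=[7.1741] v=[-4.1561]
Step 5: x=[6.1119] v=[-3.5406]
Step 6: x=[5.4256] v=[-2.2877]
Step 7: x=[5.2387] v=[-0.6231]
Step 8: x=[5.5848] v=[1.1537]
First v>=0 after going negative at step 8, time=2.4000

Answer: 2.4000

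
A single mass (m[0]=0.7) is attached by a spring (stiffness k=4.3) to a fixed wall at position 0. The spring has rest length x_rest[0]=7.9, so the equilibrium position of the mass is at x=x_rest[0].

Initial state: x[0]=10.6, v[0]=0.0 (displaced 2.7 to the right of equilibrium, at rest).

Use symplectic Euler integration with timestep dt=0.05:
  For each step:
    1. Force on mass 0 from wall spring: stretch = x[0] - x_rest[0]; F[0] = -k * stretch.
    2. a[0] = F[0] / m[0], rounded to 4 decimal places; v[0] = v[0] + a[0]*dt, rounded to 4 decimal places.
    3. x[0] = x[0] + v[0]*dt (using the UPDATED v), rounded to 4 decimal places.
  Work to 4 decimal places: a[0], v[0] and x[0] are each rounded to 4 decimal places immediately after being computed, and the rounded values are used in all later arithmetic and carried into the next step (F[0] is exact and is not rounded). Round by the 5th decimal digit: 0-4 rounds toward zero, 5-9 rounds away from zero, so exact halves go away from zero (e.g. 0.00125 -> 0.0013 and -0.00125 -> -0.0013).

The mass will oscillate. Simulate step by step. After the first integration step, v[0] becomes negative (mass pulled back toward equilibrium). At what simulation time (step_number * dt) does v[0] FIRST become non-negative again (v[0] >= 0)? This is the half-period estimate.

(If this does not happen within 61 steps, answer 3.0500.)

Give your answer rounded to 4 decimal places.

Step 0: x=[10.6000] v=[0.0000]
Step 1: x=[10.5585] v=[-0.8293]
Step 2: x=[10.4762] v=[-1.6458]
Step 3: x=[10.3543] v=[-2.4371]
Step 4: x=[10.1948] v=[-3.1909]
Step 5: x=[10.0000] v=[-3.8957]
Step 6: x=[9.7730] v=[-4.5407]
Step 7: x=[9.5172] v=[-5.1160]
Step 8: x=[9.2366] v=[-5.6127]
Step 9: x=[8.9354] v=[-6.0232]
Step 10: x=[8.6183] v=[-6.3412]
Step 11: x=[8.2902] v=[-6.5618]
Step 12: x=[7.9561] v=[-6.6816]
Step 13: x=[7.6212] v=[-6.6988]
Step 14: x=[7.2905] v=[-6.6132]
Step 15: x=[6.9692] v=[-6.4260]
Step 16: x=[6.6622] v=[-6.1401]
Step 17: x=[6.3742] v=[-5.7599]
Step 18: x=[6.1096] v=[-5.2913]
Step 19: x=[5.8725] v=[-4.7414]
Step 20: x=[5.6666] v=[-4.1187]
Step 21: x=[5.4950] v=[-3.4327]
Step 22: x=[5.3603] v=[-2.6940]
Step 23: x=[5.2646] v=[-1.9140]
Step 24: x=[5.2094] v=[-1.1046]
Step 25: x=[5.1955] v=[-0.2782]
Step 26: x=[5.2231] v=[0.5525]
First v>=0 after going negative at step 26, time=1.3000

Answer: 1.3000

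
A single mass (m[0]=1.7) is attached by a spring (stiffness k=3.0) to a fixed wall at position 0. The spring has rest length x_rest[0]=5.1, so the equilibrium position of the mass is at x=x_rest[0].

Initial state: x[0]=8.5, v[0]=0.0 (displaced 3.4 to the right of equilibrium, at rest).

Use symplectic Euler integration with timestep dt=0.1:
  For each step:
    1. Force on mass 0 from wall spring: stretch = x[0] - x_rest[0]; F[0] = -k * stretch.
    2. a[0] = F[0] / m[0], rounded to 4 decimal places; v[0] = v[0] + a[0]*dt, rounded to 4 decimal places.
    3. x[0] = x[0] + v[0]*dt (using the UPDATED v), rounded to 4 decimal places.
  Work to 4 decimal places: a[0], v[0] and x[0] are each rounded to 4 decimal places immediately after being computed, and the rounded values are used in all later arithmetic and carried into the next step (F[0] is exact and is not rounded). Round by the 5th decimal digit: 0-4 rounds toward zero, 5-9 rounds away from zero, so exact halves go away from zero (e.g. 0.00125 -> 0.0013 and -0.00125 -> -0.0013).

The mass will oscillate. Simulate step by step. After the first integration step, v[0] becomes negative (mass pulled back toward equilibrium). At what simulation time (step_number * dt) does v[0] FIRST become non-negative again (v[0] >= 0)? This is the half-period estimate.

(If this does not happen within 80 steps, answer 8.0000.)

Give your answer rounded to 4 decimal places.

Answer: 2.4000

Derivation:
Step 0: x=[8.5000] v=[0.0000]
Step 1: x=[8.4400] v=[-0.6000]
Step 2: x=[8.3211] v=[-1.1894]
Step 3: x=[8.1453] v=[-1.7578]
Step 4: x=[7.9158] v=[-2.2952]
Step 5: x=[7.6366] v=[-2.7921]
Step 6: x=[7.3126] v=[-3.2397]
Step 7: x=[6.9496] v=[-3.6302]
Step 8: x=[6.5539] v=[-3.9566]
Step 9: x=[6.1326] v=[-4.2132]
Step 10: x=[5.6931] v=[-4.3954]
Step 11: x=[5.2431] v=[-4.5001]
Step 12: x=[4.7906] v=[-4.5254]
Step 13: x=[4.3435] v=[-4.4708]
Step 14: x=[3.9098] v=[-4.3373]
Step 15: x=[3.4971] v=[-4.1273]
Step 16: x=[3.1127] v=[-3.8444]
Step 17: x=[2.7633] v=[-3.4937]
Step 18: x=[2.4552] v=[-3.0813]
Step 19: x=[2.1937] v=[-2.6146]
Step 20: x=[1.9835] v=[-2.1017]
Step 21: x=[1.8283] v=[-1.5517]
Step 22: x=[1.7309] v=[-0.9743]
Step 23: x=[1.6929] v=[-0.3798]
Step 24: x=[1.7151] v=[0.2215]
First v>=0 after going negative at step 24, time=2.4000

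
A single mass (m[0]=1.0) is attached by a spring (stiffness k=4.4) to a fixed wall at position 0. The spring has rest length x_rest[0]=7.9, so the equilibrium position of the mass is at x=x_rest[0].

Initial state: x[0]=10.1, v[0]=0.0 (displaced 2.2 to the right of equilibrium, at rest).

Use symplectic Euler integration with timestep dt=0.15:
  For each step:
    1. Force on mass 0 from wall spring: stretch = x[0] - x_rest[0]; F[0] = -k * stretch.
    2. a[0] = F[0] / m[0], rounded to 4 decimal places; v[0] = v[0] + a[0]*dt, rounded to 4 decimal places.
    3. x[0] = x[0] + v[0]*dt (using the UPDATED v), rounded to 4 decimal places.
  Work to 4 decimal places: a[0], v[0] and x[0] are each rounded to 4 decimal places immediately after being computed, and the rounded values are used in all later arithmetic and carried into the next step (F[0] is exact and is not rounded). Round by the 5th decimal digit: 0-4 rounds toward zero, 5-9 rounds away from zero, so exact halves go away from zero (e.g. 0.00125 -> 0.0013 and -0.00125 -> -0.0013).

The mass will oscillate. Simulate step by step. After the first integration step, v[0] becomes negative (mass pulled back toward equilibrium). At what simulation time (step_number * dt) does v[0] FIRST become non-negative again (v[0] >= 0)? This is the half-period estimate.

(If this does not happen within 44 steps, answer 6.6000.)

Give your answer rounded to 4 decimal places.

Answer: 1.5000

Derivation:
Step 0: x=[10.1000] v=[0.0000]
Step 1: x=[9.8822] v=[-1.4520]
Step 2: x=[9.4682] v=[-2.7603]
Step 3: x=[8.8989] v=[-3.7953]
Step 4: x=[8.2307] v=[-4.4546]
Step 5: x=[7.5298] v=[-4.6729]
Step 6: x=[6.8655] v=[-4.4286]
Step 7: x=[6.3036] v=[-3.7458]
Step 8: x=[5.8998] v=[-2.6922]
Step 9: x=[5.6940] v=[-1.3721]
Step 10: x=[5.7066] v=[0.0839]
First v>=0 after going negative at step 10, time=1.5000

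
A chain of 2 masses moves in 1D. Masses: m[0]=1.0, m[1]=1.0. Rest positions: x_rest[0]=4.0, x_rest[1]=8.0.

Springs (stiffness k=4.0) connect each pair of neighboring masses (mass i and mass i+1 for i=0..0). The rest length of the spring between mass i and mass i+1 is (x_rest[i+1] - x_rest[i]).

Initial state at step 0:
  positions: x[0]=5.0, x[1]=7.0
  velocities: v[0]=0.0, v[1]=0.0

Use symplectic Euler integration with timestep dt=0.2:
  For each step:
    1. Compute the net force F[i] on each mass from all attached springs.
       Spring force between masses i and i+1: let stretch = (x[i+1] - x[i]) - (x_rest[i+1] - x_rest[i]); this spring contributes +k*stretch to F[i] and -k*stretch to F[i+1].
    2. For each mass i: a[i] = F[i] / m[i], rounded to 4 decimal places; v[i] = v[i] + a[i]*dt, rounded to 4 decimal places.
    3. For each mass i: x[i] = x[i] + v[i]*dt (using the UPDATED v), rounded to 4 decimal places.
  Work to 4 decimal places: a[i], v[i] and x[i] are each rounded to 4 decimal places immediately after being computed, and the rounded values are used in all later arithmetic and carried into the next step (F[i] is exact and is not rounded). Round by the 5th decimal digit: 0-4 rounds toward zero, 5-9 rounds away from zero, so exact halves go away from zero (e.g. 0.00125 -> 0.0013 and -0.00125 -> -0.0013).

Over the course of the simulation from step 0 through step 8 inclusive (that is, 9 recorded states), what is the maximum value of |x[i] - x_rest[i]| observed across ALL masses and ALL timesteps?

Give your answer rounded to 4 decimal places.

Step 0: x=[5.0000 7.0000] v=[0.0000 0.0000]
Step 1: x=[4.6800 7.3200] v=[-1.6000 1.6000]
Step 2: x=[4.1424 7.8576] v=[-2.6880 2.6880]
Step 3: x=[3.5592 8.4408] v=[-2.9158 2.9158]
Step 4: x=[3.1171 8.8829] v=[-2.2105 2.2105]
Step 5: x=[2.9575 9.0425] v=[-0.7979 0.7979]
Step 6: x=[3.1315 8.8685] v=[0.8701 -0.8701]
Step 7: x=[3.5834 8.4166] v=[2.2597 -2.2597]
Step 8: x=[4.1687 7.8313] v=[2.9263 -2.9263]
Max displacement = 1.0425

Answer: 1.0425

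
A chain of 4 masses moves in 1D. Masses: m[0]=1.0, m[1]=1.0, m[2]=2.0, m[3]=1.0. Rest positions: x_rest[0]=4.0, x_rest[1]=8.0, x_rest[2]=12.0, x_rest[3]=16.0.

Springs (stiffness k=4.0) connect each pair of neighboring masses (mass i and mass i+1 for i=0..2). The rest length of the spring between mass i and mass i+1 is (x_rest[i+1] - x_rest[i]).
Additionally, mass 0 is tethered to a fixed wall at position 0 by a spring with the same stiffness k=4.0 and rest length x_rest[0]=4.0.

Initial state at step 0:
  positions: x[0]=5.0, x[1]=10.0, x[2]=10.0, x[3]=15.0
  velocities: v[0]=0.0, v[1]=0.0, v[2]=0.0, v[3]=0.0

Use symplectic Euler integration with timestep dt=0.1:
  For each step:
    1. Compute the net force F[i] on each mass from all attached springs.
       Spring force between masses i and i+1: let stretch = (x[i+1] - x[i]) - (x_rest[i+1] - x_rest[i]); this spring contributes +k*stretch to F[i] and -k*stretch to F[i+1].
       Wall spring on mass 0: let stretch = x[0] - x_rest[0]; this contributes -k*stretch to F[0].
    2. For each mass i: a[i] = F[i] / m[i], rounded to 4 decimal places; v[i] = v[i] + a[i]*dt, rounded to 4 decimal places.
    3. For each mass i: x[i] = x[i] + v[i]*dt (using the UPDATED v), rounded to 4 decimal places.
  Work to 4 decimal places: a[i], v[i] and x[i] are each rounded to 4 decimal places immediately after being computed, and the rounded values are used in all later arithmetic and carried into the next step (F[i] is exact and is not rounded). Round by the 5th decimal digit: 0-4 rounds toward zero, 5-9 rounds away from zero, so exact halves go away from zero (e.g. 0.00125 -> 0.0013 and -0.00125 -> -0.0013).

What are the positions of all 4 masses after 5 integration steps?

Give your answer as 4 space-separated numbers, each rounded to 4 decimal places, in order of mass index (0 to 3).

Step 0: x=[5.0000 10.0000 10.0000 15.0000] v=[0.0000 0.0000 0.0000 0.0000]
Step 1: x=[5.0000 9.8000 10.1000 14.9600] v=[0.0000 -2.0000 1.0000 -0.4000]
Step 2: x=[4.9920 9.4200 10.2912 14.8856] v=[-0.0800 -3.8000 1.9120 -0.7440]
Step 3: x=[4.9614 8.8977 10.5569 14.7874] v=[-0.3056 -5.2227 2.6566 -0.9818]
Step 4: x=[4.8898 8.2844 10.8740 14.6800] v=[-0.7156 -6.1335 3.1709 -1.0740]
Step 5: x=[4.7584 7.6389 11.2154 14.5804] v=[-1.3137 -6.4555 3.4142 -0.9964]

Answer: 4.7584 7.6389 11.2154 14.5804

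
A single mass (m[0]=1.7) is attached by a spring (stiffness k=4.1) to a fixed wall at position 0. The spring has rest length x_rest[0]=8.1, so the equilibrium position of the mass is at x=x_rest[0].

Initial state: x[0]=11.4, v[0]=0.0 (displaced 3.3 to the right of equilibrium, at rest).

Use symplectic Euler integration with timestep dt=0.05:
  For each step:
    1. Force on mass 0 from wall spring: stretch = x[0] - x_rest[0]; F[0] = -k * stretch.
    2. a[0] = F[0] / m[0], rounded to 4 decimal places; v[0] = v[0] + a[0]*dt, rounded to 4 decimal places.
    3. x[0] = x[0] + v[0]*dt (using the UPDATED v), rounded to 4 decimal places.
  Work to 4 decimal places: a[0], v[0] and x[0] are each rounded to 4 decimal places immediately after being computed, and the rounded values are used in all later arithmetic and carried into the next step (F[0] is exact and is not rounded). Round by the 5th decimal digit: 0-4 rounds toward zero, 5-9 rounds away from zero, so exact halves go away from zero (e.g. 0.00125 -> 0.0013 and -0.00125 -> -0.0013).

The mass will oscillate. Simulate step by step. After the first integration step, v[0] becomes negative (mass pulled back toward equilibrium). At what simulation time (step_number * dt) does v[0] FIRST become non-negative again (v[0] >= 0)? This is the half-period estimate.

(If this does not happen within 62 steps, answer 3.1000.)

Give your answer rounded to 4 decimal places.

Step 0: x=[11.4000] v=[0.0000]
Step 1: x=[11.3801] v=[-0.3979]
Step 2: x=[11.3404] v=[-0.7934]
Step 3: x=[11.2812] v=[-1.1842]
Step 4: x=[11.2028] v=[-1.5678]
Step 5: x=[11.1057] v=[-1.9420]
Step 6: x=[10.9905] v=[-2.3045]
Step 7: x=[10.8578] v=[-2.6531]
Step 8: x=[10.7085] v=[-2.9857]
Step 9: x=[10.5435] v=[-3.3003]
Step 10: x=[10.3638] v=[-3.5950]
Step 11: x=[10.1704] v=[-3.8680]
Step 12: x=[9.9645] v=[-4.1177]
Step 13: x=[9.7474] v=[-4.3425]
Step 14: x=[9.5203] v=[-4.5412]
Step 15: x=[9.2847] v=[-4.7125]
Step 16: x=[9.0419] v=[-4.8554]
Step 17: x=[8.7935] v=[-4.9690]
Step 18: x=[8.5409] v=[-5.0526]
Step 19: x=[8.2856] v=[-5.1058]
Step 20: x=[8.0292] v=[-5.1282]
Step 21: x=[7.7732] v=[-5.1197]
Step 22: x=[7.5192] v=[-5.0803]
Step 23: x=[7.2687] v=[-5.0103]
Step 24: x=[7.0232] v=[-4.9101]
Step 25: x=[6.7842] v=[-4.7803]
Step 26: x=[6.5531] v=[-4.6216]
Step 27: x=[6.3313] v=[-4.4351]
Step 28: x=[6.1202] v=[-4.2218]
Step 29: x=[5.9210] v=[-3.9831]
Step 30: x=[5.7350] v=[-3.7203]
Step 31: x=[5.5632] v=[-3.4351]
Step 32: x=[5.4067] v=[-3.1292]
Step 33: x=[5.2665] v=[-2.8044]
Step 34: x=[5.1434] v=[-2.4627]
Step 35: x=[5.0381] v=[-2.1062]
Step 36: x=[4.9513] v=[-1.7370]
Step 37: x=[4.8834] v=[-1.3573]
Step 38: x=[4.8349] v=[-0.9694]
Step 39: x=[4.8061] v=[-0.5757]
Step 40: x=[4.7972] v=[-0.1785]
Step 41: x=[4.8082] v=[0.2198]
First v>=0 after going negative at step 41, time=2.0500

Answer: 2.0500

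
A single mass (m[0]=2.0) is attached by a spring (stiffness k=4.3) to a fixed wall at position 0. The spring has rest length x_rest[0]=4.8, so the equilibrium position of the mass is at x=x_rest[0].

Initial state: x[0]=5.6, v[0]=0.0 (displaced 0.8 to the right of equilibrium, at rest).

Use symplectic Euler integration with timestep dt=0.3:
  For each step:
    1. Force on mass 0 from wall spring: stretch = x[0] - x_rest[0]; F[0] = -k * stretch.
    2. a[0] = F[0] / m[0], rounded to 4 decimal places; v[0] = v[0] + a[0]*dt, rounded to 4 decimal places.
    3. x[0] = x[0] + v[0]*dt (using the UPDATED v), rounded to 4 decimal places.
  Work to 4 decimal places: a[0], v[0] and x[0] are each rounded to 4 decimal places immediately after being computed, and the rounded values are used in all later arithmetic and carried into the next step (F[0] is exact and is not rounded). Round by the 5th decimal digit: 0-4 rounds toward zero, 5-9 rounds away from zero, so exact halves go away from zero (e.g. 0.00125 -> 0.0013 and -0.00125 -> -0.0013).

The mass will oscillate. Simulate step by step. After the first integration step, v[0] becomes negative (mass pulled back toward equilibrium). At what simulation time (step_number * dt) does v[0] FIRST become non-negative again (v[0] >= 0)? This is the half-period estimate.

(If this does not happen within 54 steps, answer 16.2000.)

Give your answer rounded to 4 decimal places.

Answer: 2.4000

Derivation:
Step 0: x=[5.6000] v=[0.0000]
Step 1: x=[5.4452] v=[-0.5160]
Step 2: x=[5.1655] v=[-0.9322]
Step 3: x=[4.8151] v=[-1.1679]
Step 4: x=[4.4618] v=[-1.1777]
Step 5: x=[4.1739] v=[-0.9596]
Step 6: x=[4.0072] v=[-0.5558]
Step 7: x=[3.9939] v=[-0.0445]
Step 8: x=[4.1365] v=[0.4754]
First v>=0 after going negative at step 8, time=2.4000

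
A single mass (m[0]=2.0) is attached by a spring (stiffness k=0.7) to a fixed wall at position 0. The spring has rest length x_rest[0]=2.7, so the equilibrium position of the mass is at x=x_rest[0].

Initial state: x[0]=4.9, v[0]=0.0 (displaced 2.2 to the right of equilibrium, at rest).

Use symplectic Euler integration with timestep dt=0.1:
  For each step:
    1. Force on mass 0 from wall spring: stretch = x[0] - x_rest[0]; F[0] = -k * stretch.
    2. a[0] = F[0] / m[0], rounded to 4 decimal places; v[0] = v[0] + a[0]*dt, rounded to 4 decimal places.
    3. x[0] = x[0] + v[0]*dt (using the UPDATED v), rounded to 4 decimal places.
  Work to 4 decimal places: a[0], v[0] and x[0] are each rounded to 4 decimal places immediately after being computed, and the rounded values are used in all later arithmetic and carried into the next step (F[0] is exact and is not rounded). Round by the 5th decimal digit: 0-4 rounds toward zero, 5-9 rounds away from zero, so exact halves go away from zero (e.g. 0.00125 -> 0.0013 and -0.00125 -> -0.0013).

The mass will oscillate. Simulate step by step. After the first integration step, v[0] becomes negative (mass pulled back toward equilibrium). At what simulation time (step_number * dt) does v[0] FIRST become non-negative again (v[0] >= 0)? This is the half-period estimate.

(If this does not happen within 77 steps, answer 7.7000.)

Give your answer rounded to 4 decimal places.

Answer: 5.4000

Derivation:
Step 0: x=[4.9000] v=[0.0000]
Step 1: x=[4.8923] v=[-0.0770]
Step 2: x=[4.8769] v=[-0.1537]
Step 3: x=[4.8539] v=[-0.2299]
Step 4: x=[4.8234] v=[-0.3053]
Step 5: x=[4.7854] v=[-0.3796]
Step 6: x=[4.7401] v=[-0.4526]
Step 7: x=[4.6877] v=[-0.5240]
Step 8: x=[4.6283] v=[-0.5936]
Step 9: x=[4.5622] v=[-0.6611]
Step 10: x=[4.4896] v=[-0.7263]
Step 11: x=[4.4107] v=[-0.7889]
Step 12: x=[4.3258] v=[-0.8488]
Step 13: x=[4.2352] v=[-0.9057]
Step 14: x=[4.1393] v=[-0.9594]
Step 15: x=[4.0383] v=[-1.0098]
Step 16: x=[3.9326] v=[-1.0566]
Step 17: x=[3.8226] v=[-1.0997]
Step 18: x=[3.7087] v=[-1.1390]
Step 19: x=[3.5913] v=[-1.1743]
Step 20: x=[3.4708] v=[-1.2055]
Step 21: x=[3.3476] v=[-1.2325]
Step 22: x=[3.2221] v=[-1.2552]
Step 23: x=[3.0948] v=[-1.2735]
Step 24: x=[2.9661] v=[-1.2873]
Step 25: x=[2.8364] v=[-1.2966]
Step 26: x=[2.7063] v=[-1.3014]
Step 27: x=[2.5761] v=[-1.3016]
Step 28: x=[2.4464] v=[-1.2973]
Step 29: x=[2.3176] v=[-1.2884]
Step 30: x=[2.1901] v=[-1.2750]
Step 31: x=[2.0644] v=[-1.2572]
Step 32: x=[1.9409] v=[-1.2350]
Step 33: x=[1.8201] v=[-1.2084]
Step 34: x=[1.7023] v=[-1.1776]
Step 35: x=[1.5880] v=[-1.1427]
Step 36: x=[1.4776] v=[-1.1038]
Step 37: x=[1.3715] v=[-1.0610]
Step 38: x=[1.2701] v=[-1.0145]
Step 39: x=[1.1737] v=[-0.9645]
Step 40: x=[1.0826] v=[-0.9111]
Step 41: x=[0.9972] v=[-0.8545]
Step 42: x=[0.9177] v=[-0.7949]
Step 43: x=[0.8445] v=[-0.7325]
Step 44: x=[0.7777] v=[-0.6676]
Step 45: x=[0.7177] v=[-0.6003]
Step 46: x=[0.6646] v=[-0.5309]
Step 47: x=[0.6186] v=[-0.4597]
Step 48: x=[0.5799] v=[-0.3869]
Step 49: x=[0.5486] v=[-0.3127]
Step 50: x=[0.5249] v=[-0.2374]
Step 51: x=[0.5088] v=[-0.1613]
Step 52: x=[0.5003] v=[-0.0846]
Step 53: x=[0.4995] v=[-0.0076]
Step 54: x=[0.5064] v=[0.0694]
First v>=0 after going negative at step 54, time=5.4000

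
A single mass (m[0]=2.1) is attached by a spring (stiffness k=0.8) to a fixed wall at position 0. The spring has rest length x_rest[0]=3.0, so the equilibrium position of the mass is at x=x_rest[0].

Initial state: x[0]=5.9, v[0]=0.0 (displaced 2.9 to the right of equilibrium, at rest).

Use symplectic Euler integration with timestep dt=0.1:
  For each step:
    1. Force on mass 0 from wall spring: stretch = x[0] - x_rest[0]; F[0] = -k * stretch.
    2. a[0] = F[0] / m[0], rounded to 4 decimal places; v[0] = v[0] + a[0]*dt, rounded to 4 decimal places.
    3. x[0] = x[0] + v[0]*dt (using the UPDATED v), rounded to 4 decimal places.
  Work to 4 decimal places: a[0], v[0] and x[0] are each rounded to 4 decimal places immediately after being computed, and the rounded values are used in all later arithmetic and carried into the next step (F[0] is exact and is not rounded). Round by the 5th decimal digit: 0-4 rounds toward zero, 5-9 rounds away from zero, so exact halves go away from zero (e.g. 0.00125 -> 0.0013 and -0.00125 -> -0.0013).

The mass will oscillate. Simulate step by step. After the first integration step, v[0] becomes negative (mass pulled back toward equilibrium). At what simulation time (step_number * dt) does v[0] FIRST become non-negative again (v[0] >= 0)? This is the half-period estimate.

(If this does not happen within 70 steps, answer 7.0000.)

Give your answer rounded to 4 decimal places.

Step 0: x=[5.9000] v=[0.0000]
Step 1: x=[5.8890] v=[-0.1105]
Step 2: x=[5.8669] v=[-0.2206]
Step 3: x=[5.8339] v=[-0.3298]
Step 4: x=[5.7901] v=[-0.4378]
Step 5: x=[5.7357] v=[-0.5441]
Step 6: x=[5.6709] v=[-0.6483]
Step 7: x=[5.5959] v=[-0.7501]
Step 8: x=[5.5110] v=[-0.8490]
Step 9: x=[5.4165] v=[-0.9447]
Step 10: x=[5.3128] v=[-1.0368]
Step 11: x=[5.2003] v=[-1.1249]
Step 12: x=[5.0794] v=[-1.2087]
Step 13: x=[4.9506] v=[-1.2879]
Step 14: x=[4.8144] v=[-1.3622]
Step 15: x=[4.6713] v=[-1.4313]
Step 16: x=[4.5218] v=[-1.4950]
Step 17: x=[4.3665] v=[-1.5530]
Step 18: x=[4.2060] v=[-1.6051]
Step 19: x=[4.0409] v=[-1.6510]
Step 20: x=[3.8718] v=[-1.6907]
Step 21: x=[3.6994] v=[-1.7239]
Step 22: x=[3.5244] v=[-1.7505]
Step 23: x=[3.3474] v=[-1.7705]
Step 24: x=[3.1690] v=[-1.7837]
Step 25: x=[2.9900] v=[-1.7901]
Step 26: x=[2.8110] v=[-1.7897]
Step 27: x=[2.6328] v=[-1.7825]
Step 28: x=[2.4560] v=[-1.7685]
Step 29: x=[2.2812] v=[-1.7478]
Step 30: x=[2.1092] v=[-1.7204]
Step 31: x=[1.9406] v=[-1.6865]
Step 32: x=[1.7760] v=[-1.6461]
Step 33: x=[1.6161] v=[-1.5995]
Step 34: x=[1.4614] v=[-1.5468]
Step 35: x=[1.3126] v=[-1.4882]
Step 36: x=[1.1702] v=[-1.4239]
Step 37: x=[1.0348] v=[-1.3542]
Step 38: x=[0.9069] v=[-1.2793]
Step 39: x=[0.7869] v=[-1.1996]
Step 40: x=[0.6754] v=[-1.1153]
Step 41: x=[0.5727] v=[-1.0267]
Step 42: x=[0.4793] v=[-0.9342]
Step 43: x=[0.3955] v=[-0.8382]
Step 44: x=[0.3216] v=[-0.7390]
Step 45: x=[0.2579] v=[-0.6370]
Step 46: x=[0.2047] v=[-0.5325]
Step 47: x=[0.1621] v=[-0.4260]
Step 48: x=[0.1303] v=[-0.3179]
Step 49: x=[0.1094] v=[-0.2086]
Step 50: x=[0.0996] v=[-0.0985]
Step 51: x=[0.1008] v=[0.0120]
First v>=0 after going negative at step 51, time=5.1000

Answer: 5.1000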